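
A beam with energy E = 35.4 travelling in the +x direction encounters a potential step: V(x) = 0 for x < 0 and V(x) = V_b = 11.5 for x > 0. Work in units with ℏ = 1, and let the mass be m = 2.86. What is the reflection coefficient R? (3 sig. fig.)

The wavenumbers are k₁ = √(2mE)/ℏ = 14.23 on the left and k₂ = √(2m(E − V_b))/ℏ = 11.69 on the right.
Continuity of ψ and ψ′ at the step yields the reflection amplitude r = (k₁ − k₂)/(k₁ + k₂) = 0.09789; thus R = |r|² = 0.009583, T = 0.9904.

R = 0.00958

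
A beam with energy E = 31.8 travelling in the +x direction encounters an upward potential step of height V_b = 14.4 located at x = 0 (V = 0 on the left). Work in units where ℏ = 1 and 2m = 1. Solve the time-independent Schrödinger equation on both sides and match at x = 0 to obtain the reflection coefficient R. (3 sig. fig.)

The wavenumbers are k₁ = √(2mE)/ℏ = 5.639 on the left and k₂ = √(2m(E − V_b))/ℏ = 4.171 on the right.
Matching ψ and ψ′ at x = 0 gives r = (k₁ − k₂)/(k₁ + k₂), so R = r² = 0.02239 and T = 1 − R = 0.9776.

R = 0.0224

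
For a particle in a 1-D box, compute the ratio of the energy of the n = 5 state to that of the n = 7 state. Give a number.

Since E_n ∝ n², the ratio is (5/7)² = 0.510204.

0.510204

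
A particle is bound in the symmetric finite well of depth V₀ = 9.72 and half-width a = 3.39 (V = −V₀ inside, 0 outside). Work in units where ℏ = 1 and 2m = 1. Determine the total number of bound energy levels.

Define the well-strength parameter z₀ = (a/ℏ)√(2mV₀) = 3.39 × √(2·0.5·9.72) = 10.57.
The even/odd transcendental equations gain one root per π/2 in z₀, giving N = 1 + ⌊2z₀/π⌋ = 1 + ⌊6.728⌋ = 7.

N = 7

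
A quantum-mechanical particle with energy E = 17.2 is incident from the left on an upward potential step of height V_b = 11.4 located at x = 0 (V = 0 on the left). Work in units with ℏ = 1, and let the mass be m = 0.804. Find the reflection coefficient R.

The wavenumbers are k₁ = √(2mE)/ℏ = 5.259 on the left and k₂ = √(2m(E − V_b))/ℏ = 3.054 on the right.
Matching ψ and ψ′ at x = 0 gives r = (k₁ − k₂)/(k₁ + k₂), so R = r² = 0.07037 and T = 1 − R = 0.9296.

R = 0.0704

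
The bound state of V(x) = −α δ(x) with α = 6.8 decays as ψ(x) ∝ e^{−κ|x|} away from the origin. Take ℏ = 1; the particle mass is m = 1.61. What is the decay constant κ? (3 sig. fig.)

κ = 10.9

Integrating the TISE across x = 0 gives the cusp condition ψ'(0⁺) − ψ'(0⁻) = −(2mα/ℏ²)ψ(0).
With ψ ∝ e^{−κ|x|} this yields −2κ = −2mα/ℏ², so κ = mα/ℏ² = 10.95.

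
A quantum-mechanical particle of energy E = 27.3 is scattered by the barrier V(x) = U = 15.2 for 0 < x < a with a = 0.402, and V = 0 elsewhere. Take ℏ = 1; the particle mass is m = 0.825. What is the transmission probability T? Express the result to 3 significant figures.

T = 0.858

Above the barrier the interior wavenumber is k₂ = √(2m(E − U))/ℏ = 4.468, giving phase k₂a = 1.796.
Matching at both interfaces gives T⁻¹ = 1 + U² sin²(k₂a) / [4E(E − U)] = 1.166, hence T = 0.858.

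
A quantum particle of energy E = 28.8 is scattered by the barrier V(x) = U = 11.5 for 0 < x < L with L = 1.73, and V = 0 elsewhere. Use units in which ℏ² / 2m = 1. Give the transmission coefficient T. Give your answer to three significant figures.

Above the barrier the interior wavenumber is k₂ = √(2m(E − U))/ℏ = 4.159, giving phase k₂L = 7.196.
T = [1 + U² sin²(k₂L) / (4E(E − U))]⁻¹ = 1/1.042 = 0.960.

T = 0.960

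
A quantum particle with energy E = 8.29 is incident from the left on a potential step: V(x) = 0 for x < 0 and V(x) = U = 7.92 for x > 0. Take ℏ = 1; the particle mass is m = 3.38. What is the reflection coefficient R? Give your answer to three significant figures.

R = 0.424

On each side the TISE gives plane waves with k = √(2m(E − V))/ℏ: k₁ = √(2·3.38·8.29) = 7.486, k₂ = √(2·3.38·0.37) = 1.582.
Matching ψ and ψ′ at x = 0 gives r = (k₁ − k₂)/(k₁ + k₂), so R = r² = 0.4240 and T = 1 − R = 0.5760.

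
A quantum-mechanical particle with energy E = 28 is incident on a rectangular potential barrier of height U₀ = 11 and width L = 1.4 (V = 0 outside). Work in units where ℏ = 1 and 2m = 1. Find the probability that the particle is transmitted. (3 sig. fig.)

Above the barrier the interior wavenumber is k₂ = √(2m(E − U₀))/ℏ = 4.123, giving phase k₂L = 5.772.
Matching at both interfaces gives T⁻¹ = 1 + U₀² sin²(k₂L) / [4E(E − U₀)] = 1.015, hence T = 0.985.

T = 0.985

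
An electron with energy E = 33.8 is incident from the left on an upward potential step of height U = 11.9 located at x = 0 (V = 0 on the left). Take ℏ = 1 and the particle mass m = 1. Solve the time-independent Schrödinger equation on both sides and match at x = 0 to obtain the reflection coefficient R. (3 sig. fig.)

The wavenumbers are k₁ = √(2mE)/ℏ = 8.222 on the left and k₂ = √(2m(E − U))/ℏ = 6.618 on the right.
Continuity of ψ and ψ′ at the step yields the reflection amplitude r = (k₁ − k₂)/(k₁ + k₂) = 0.1081; thus R = |r|² = 0.01168, T = 0.9883.

R = 0.0117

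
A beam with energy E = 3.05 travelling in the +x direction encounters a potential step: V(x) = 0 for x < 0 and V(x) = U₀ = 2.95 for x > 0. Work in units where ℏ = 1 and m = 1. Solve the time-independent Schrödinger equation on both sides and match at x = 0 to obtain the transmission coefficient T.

T = 0.519

On each side the TISE gives plane waves with k = √(2m(E − V))/ℏ: k₁ = √(2·1·3.05) = 2.470, k₂ = √(2·1·0.1) = 0.4472.
Matching ψ and ψ′ at x = 0 gives r = (k₁ − k₂)/(k₁ + k₂), so R = r² = 0.4808 and T = 1 − R = 0.5192.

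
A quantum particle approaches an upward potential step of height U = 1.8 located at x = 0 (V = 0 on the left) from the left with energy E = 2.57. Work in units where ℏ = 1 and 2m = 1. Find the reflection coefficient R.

On each side the TISE gives plane waves with k = √(2m(E − V))/ℏ: k₁ = √(2·½·2.57) = 1.603, k₂ = √(2·½·0.77) = 0.8775.
Continuity of ψ and ψ′ at the step yields the reflection amplitude r = (k₁ − k₂)/(k₁ + k₂) = 0.2925; thus R = |r|² = 0.08557, T = 0.9144.

R = 0.0856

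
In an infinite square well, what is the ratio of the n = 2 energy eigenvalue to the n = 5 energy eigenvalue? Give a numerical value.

0.16

E_n = n²π²ℏ²/(2mL²) so the ratio is n₂²/n₁² = 4/25 = 0.16.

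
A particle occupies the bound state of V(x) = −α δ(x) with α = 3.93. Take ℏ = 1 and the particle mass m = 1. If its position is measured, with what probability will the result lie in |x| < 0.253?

The normalised bound state is ψ = √κ e^{−κ|x|} with κ = mα/ℏ² = 3.930.
P(|x| < d) = ∫_{−d}^{d} κ e^{−2κ|x|} dx = 1 − e^{−2κd} = 1 − e^{−1.989} = 0.8631.

P = 0.863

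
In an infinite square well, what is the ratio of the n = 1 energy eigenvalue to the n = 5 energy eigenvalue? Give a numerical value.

0.04

E_n = n²π²ℏ²/(2mL²) so the ratio is n₂²/n₁² = 1/25 = 0.04.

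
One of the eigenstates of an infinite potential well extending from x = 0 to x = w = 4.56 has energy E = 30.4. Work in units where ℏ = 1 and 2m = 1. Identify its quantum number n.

n = 8

For an infinite well E_n = n²π²ℏ²/(2mw²), so n = (w/πℏ)√(2mE).
n = (4.56/π) × √(2 × 0.5 × 30.4) = 8.003 → n = 8.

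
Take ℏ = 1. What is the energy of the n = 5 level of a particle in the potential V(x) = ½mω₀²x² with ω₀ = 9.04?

Using E_n = (n + ½)ℏω₀: E_5 = 5.5 × 9.04 = 49.72.

E = 49.7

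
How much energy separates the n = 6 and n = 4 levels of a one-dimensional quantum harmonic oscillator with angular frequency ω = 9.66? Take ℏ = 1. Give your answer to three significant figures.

E_n = ℏω(n + ½), so ΔE = (6 − 4) ℏω = 2 × 9.66 = 19.32.

ΔE = 19.3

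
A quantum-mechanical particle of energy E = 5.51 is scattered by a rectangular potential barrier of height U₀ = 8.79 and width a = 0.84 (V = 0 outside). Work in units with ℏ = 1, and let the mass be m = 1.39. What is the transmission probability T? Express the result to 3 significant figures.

Since E < U₀ the interior solution is evanescent with decay constant κ = √(2m(U₀ − E))/ℏ = 3.020.
κa = 2.537, sinh(κa) = 6.278.
The exact tunnelling result is T⁻¹ = 1 + U₀² sinh²(κa) / [4E(U₀ − E)] = 43.13, so T = 0.0232.

T = 0.0232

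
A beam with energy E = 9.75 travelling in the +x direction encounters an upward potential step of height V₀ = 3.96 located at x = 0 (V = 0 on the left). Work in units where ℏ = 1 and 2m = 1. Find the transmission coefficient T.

On each side the TISE gives plane waves with k = √(2m(E − V))/ℏ: k₁ = √(2·½·9.75) = 3.122, k₂ = √(2·½·5.79) = 2.406.
Matching ψ and ψ′ at x = 0 gives r = (k₁ − k₂)/(k₁ + k₂), so R = r² = 0.01678 and T = 1 − R = 0.9832.

T = 0.983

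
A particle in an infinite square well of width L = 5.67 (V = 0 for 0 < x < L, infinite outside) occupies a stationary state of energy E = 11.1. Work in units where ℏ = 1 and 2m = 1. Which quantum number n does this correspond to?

n = 6

For an infinite well E_n = n²π²ℏ²/(2mL²), so n = (L/πℏ)√(2mE).
n = (5.67/π) × √(2 × 0.5 × 11.1) = 6.013 → n = 6.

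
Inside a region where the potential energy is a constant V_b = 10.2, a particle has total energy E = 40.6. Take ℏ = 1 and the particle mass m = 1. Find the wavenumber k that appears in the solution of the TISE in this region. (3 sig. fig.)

With E > V_b the solution is oscillatory, ψ ∝ e^{±ikx} with k = √(2m(E − V_b))/ℏ.
k = √(2 × 1 × 30.4) = 7.797.

k = 7.80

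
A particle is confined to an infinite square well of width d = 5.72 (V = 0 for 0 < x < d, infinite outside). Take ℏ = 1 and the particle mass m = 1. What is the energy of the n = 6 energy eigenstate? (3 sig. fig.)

Requiring ψ(0) = ψ(d) = 0 quantises k = nπ/d, hence E_n = ℏ²k²/2m = n²π²ℏ²/(2md²).
E_6 = 6² × π² / (2 × 1 × 5.72²) = 5.430.

E = 5.43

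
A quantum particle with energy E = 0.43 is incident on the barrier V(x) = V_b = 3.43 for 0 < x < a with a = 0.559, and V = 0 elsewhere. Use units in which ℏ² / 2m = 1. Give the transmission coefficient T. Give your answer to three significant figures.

T = 0.257

Since E < V_b the interior solution is evanescent with decay constant κ = √(2m(V_b − E))/ℏ = 1.732.
κa = 0.9682, sinh(κa) = 1.127.
Matching ψ, ψ′ at both faces gives T = [1 + V_b² sinh²(κa) / (4E(V_b − E))]⁻¹ = 1/3.895 = 0.257.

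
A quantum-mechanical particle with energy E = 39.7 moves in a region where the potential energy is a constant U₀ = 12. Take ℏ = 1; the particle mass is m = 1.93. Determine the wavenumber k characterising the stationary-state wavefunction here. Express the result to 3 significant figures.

With E > U₀ the solution is oscillatory, ψ ∝ e^{±ikx} with k = √(2m(E − U₀))/ℏ.
k = √(2 × 1.93 × 27.7) = 10.34.

k = 10.3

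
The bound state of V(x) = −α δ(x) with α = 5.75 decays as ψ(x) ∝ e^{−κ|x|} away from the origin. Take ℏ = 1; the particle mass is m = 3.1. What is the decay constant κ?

Integrate −(ℏ²/2m)ψ'' − αδ(x)ψ = Eψ from −ε to +ε: the ψ'' term gives ψ'(0⁺) − ψ'(0⁻) and the δ term gives −(2mα/ℏ²)ψ(0).
With ψ ∝ e^{−κ|x|} this yields −2κ = −2mα/ℏ², so κ = mα/ℏ² = 17.83.

κ = 17.8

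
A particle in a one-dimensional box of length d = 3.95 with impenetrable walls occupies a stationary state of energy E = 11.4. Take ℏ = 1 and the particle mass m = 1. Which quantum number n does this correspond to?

For an infinite well E_n = n²π²ℏ²/(2md²), so n = (d/πℏ)√(2mE).
n = (3.95/π) × √(2 × 1 × 11.4) = 6.004 → n = 6.

n = 6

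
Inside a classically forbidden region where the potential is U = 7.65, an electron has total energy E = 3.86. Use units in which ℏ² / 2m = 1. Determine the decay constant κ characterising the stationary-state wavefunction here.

Since E < U the TISE in this region is ψ'' = κ²ψ with κ = √(2m(U − E))/ℏ.
κ = √(2 × 0.5 × 3.79) = 1.947.

κ = 1.95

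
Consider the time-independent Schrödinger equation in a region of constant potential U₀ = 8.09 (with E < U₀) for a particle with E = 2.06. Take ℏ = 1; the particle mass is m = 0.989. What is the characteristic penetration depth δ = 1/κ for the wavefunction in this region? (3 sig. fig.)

Since E < U₀ the TISE in this region is ψ'' = κ²ψ with κ = √(2m(U₀ − E))/ℏ.
κ = √(2 × 0.989 × 6.03) = 3.454. The penetration depth is δ = 1/κ = 0.290.

δ = 0.290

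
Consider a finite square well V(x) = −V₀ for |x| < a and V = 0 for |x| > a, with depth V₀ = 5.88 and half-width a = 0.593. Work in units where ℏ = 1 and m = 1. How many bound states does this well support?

N = 2

Define the well-strength parameter z₀ = (a/ℏ)√(2mV₀) = 0.593 × √(2·1·5.88) = 2.034.
The even/odd transcendental equations gain one root per π/2 in z₀, giving N = 1 + ⌊2z₀/π⌋ = 1 + ⌊1.295⌋ = 2.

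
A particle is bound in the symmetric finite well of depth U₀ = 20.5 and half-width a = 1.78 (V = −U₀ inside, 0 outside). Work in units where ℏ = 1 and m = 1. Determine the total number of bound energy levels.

N = 8

Define the well-strength parameter z₀ = (a/ℏ)√(2mU₀) = 1.78 × √(2·1·20.5) = 11.40.
A new bound state (alternating even/odd) appears each time z₀ passes a multiple of π/2, so N = ⌊2z₀/π⌋ + 1 = ⌊7.256⌋ + 1 = 8.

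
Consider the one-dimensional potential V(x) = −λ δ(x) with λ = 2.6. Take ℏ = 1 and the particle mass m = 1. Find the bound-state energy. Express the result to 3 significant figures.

For x ≠ 0 the bound state is ψ ∝ e^{−κ|x|}; integrating the TISE across the delta gives the cusp condition 2κ = 2mλ/ℏ², so κ = 2.600.
Then E = −ℏ²κ²/(2m) = −mλ²/(2ℏ²) = -3.380.

E = -3.38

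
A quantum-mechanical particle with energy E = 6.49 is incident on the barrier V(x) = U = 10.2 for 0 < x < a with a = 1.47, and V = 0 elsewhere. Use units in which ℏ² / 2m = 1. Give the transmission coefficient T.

E < U: inside the barrier ψ ∝ e^{±κx} with κ = √(2m(U − E))/ℏ = 1.926.
κa = 2.831, sinh(κa) = 8.455.
The exact tunnelling result is T⁻¹ = 1 + U² sinh²(κa) / [4E(U − E)] = 78.23, so T = 0.0128.

T = 0.0128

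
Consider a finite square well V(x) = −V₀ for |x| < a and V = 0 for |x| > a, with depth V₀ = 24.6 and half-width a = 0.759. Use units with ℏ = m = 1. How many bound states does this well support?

The dimensionless depth is z₀ = a√(2mV₀)/ℏ = 0.759 × √(49.20) = 5.324.
The even/odd transcendental equations gain one root per π/2 in z₀, giving N = 1 + ⌊2z₀/π⌋ = 1 + ⌊3.389⌋ = 4.

N = 4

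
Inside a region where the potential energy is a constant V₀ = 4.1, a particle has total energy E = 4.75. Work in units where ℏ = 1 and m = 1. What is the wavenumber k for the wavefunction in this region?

k = 1.14

With E > V₀ the solution is oscillatory, ψ ∝ e^{±ikx} with k = √(2m(E − V₀))/ℏ.
k = √(2 × 1 × 0.65) = 1.140.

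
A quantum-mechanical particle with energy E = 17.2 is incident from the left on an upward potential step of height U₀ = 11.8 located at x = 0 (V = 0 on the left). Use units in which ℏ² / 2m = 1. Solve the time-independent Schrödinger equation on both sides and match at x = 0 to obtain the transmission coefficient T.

On each side the TISE gives plane waves with k = √(2m(E − V))/ℏ: k₁ = √(2·½·17.2) = 4.147, k₂ = √(2·½·5.4) = 2.324.
Matching ψ and ψ′ at x = 0 gives r = (k₁ − k₂)/(k₁ + k₂), so R = r² = 0.07941 and T = 1 − R = 0.9206.

T = 0.921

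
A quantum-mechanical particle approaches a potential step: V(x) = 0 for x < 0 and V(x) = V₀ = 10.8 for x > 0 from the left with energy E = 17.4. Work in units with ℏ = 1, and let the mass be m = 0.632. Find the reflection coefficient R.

R = 0.0565

On each side the TISE gives plane waves with k = √(2m(E − V))/ℏ: k₁ = √(2·0.632·17.4) = 4.690, k₂ = √(2·0.632·6.6) = 2.888.
Matching ψ and ψ′ at x = 0 gives r = (k₁ − k₂)/(k₁ + k₂), so R = r² = 0.05651 and T = 1 − R = 0.9435.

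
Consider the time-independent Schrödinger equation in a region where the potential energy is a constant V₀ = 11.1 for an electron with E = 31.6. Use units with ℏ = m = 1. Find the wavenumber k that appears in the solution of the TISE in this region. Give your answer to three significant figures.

With E > V₀ the solution is oscillatory, ψ ∝ e^{±ikx} with k = √(2m(E − V₀))/ℏ.
k = √(2 × 1 × 20.5) = 6.403.

k = 6.40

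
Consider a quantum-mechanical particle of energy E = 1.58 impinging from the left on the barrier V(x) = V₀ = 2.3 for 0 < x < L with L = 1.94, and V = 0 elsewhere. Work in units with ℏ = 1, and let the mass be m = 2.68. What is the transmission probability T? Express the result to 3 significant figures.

T = 0.00168

E < V₀: inside the barrier ψ ∝ e^{±κx} with κ = √(2m(V₀ − E))/ℏ = 1.964.
κL = 3.811, sinh(κL) = 22.59.
Matching ψ, ψ′ at both faces gives T = [1 + V₀² sinh²(κL) / (4E(V₀ − E))]⁻¹ = 1/594.2 = 0.00168.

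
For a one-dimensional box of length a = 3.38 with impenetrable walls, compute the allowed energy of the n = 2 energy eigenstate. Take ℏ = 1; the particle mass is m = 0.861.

The infinite-well eigenfunctions ψ_n = √(2/a) sin(nπx/a) vanish at both walls, giving E_n = n²π²ℏ²/(2ma²).
E_2 = 2² × π² / (2 × 0.861 × 3.38²) = 2.007.

E = 2.01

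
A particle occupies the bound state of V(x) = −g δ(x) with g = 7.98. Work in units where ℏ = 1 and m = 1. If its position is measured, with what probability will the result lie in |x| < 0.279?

The normalised bound state is ψ = √κ e^{−κ|x|} with κ = mg/ℏ² = 7.980.
P(|x| < d) = ∫_{−d}^{d} κ e^{−2κ|x|} dx = 1 − e^{−2κd} = 1 − e^{−4.453} = 0.9884.

P = 0.988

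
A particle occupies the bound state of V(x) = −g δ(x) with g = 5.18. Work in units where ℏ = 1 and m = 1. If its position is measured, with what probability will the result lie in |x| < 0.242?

The normalised bound state is ψ = √κ e^{−κ|x|} with κ = mg/ℏ² = 5.180.
P(|x| < d) = ∫_{−d}^{d} κ e^{−2κ|x|} dx = 1 − e^{−2κd} = 1 − e^{−2.507} = 0.9185.

P = 0.918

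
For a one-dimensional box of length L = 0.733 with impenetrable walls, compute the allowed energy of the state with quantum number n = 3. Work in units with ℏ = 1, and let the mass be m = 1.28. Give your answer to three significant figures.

E = 64.6

Requiring ψ(0) = ψ(L) = 0 quantises k = nπ/L, hence E_n = ℏ²k²/2m = n²π²ℏ²/(2mL²).
E_3 = 3² × π² / (2 × 1.28 × 0.733²) = 64.58.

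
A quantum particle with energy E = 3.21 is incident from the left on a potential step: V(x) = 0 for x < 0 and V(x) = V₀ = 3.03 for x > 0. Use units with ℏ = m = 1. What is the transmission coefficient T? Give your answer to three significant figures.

On each side the TISE gives plane waves with k = √(2m(E − V))/ℏ: k₁ = √(2·1·3.21) = 2.534, k₂ = √(2·1·0.18) = 0.6000.
Continuity of ψ and ψ′ at the step yields the reflection amplitude r = (k₁ − k₂)/(k₁ + k₂) = 0.6171; thus R = |r|² = 0.3808, T = 0.6192.

T = 0.619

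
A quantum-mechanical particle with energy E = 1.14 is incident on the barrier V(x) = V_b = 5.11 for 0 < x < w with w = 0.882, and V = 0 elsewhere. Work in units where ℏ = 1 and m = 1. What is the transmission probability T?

T = 0.0191

E < V_b: inside the barrier ψ ∝ e^{±κx} with κ = √(2m(V_b − E))/ℏ = 2.818.
κw = 2.485, sinh(κw) = 5.961.
The exact tunnelling result is T⁻¹ = 1 + V_b² sinh²(κw) / [4E(V_b − E)] = 52.25, so T = 0.0191.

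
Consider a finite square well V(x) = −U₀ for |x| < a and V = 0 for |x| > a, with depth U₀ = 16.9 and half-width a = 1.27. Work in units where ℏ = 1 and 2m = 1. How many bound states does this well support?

N = 4

Define the well-strength parameter z₀ = (a/ℏ)√(2mU₀) = 1.27 × √(2·0.5·16.9) = 5.221.
A new bound state (alternating even/odd) appears each time z₀ passes a multiple of π/2, so N = ⌊2z₀/π⌋ + 1 = ⌊3.324⌋ + 1 = 4.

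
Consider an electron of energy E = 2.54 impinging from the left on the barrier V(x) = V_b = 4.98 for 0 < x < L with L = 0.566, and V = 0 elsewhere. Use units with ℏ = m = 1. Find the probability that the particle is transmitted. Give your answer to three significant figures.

T = 0.280

Since E < V_b the interior solution is evanescent with decay constant κ = √(2m(V_b − E))/ℏ = 2.209.
κL = 1.250, sinh(κL) = 1.603.
The exact tunnelling result is T⁻¹ = 1 + V_b² sinh²(κL) / [4E(V_b − E)] = 3.569, so T = 0.280.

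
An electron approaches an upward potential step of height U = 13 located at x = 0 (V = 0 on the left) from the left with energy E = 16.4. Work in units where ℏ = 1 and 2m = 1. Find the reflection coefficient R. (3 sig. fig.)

On each side the TISE gives plane waves with k = √(2m(E − V))/ℏ: k₁ = √(2·½·16.4) = 4.050, k₂ = √(2·½·3.4) = 1.844.
Continuity of ψ and ψ′ at the step yields the reflection amplitude r = (k₁ − k₂)/(k₁ + k₂) = 0.3743; thus R = |r|² = 0.1401, T = 0.8599.

R = 0.140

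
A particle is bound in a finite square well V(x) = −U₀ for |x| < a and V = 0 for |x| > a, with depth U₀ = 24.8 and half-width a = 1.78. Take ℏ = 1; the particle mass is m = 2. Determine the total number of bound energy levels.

N = 12

Define the well-strength parameter z₀ = (a/ℏ)√(2mU₀) = 1.78 × √(2·2·24.8) = 17.73.
The even/odd transcendental equations gain one root per π/2 in z₀, giving N = 1 + ⌊2z₀/π⌋ = 1 + ⌊11.29⌋ = 12.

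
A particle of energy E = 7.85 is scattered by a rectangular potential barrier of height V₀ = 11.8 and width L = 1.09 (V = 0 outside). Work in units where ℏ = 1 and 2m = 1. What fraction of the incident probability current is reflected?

Since E < V₀ the interior solution is evanescent with decay constant κ = √(2m(V₀ − E))/ℏ = 1.987.
κL = 2.166, sinh(κL) = 4.306.
Matching ψ, ψ′ at both faces gives T = [1 + V₀² sinh²(κL) / (4E(V₀ − E))]⁻¹ = 1/21.81 = 0.0458.
R = 1 − T = 0.954.

R = 0.954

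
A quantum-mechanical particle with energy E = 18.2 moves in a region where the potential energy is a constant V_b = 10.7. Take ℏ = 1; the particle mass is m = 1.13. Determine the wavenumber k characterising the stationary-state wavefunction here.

k = 4.12

With E > V_b the solution is oscillatory, ψ ∝ e^{±ikx} with k = √(2m(E − V_b))/ℏ.
k = √(2 × 1.13 × 7.5) = 4.117.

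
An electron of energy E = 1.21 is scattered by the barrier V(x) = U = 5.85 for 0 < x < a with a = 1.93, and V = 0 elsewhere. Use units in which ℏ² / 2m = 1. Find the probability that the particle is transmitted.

T = 0.000643

Since E < U the interior solution is evanescent with decay constant κ = √(2m(U − E))/ℏ = 2.154.
κa = 4.157, sinh(κa) = 31.94.
The exact tunnelling result is T⁻¹ = 1 + U² sinh²(κa) / [4E(U − E)] = 1556, so T = 0.000643.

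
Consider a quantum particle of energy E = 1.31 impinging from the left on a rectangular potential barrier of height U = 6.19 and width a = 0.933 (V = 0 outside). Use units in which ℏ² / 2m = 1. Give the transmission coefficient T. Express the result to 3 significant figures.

Since E < U the interior solution is evanescent with decay constant κ = √(2m(U − E))/ℏ = 2.209.
κa = 2.061, sinh(κa) = 3.864.
Matching ψ, ψ′ at both faces gives T = [1 + U² sinh²(κa) / (4E(U − E))]⁻¹ = 1/23.37 = 0.0428.

T = 0.0428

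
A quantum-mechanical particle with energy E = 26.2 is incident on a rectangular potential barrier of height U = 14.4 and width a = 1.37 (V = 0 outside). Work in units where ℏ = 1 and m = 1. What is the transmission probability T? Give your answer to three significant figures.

T = 0.978

Above the barrier the interior wavenumber is k₂ = √(2m(E − U))/ℏ = 4.858, giving phase k₂a = 6.655.
Matching at both interfaces gives T⁻¹ = 1 + U² sin²(k₂a) / [4E(E − U)] = 1.022, hence T = 0.978.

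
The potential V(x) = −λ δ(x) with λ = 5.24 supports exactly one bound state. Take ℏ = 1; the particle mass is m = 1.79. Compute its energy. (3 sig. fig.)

E = -24.6

For x ≠ 0 the bound state is ψ ∝ e^{−κ|x|}; integrating the TISE across the delta gives the cusp condition 2κ = 2mλ/ℏ², so κ = 9.380.
Then E = −ℏ²κ²/(2m) = −mλ²/(2ℏ²) = -24.57.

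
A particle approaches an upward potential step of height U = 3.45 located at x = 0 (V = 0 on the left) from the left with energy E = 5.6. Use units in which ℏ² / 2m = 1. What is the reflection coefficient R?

The wavenumbers are k₁ = √(2mE)/ℏ = 2.366 on the left and k₂ = √(2m(E − U))/ℏ = 1.466 on the right.
Matching ψ and ψ′ at x = 0 gives r = (k₁ − k₂)/(k₁ + k₂), so R = r² = 0.05516 and T = 1 − R = 0.9448.

R = 0.0552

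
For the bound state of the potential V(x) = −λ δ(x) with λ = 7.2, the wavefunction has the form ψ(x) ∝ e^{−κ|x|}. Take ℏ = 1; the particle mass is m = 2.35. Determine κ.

Integrate −(ℏ²/2m)ψ'' − λδ(x)ψ = Eψ from −ε to +ε: the ψ'' term gives ψ'(0⁺) − ψ'(0⁻) and the δ term gives −(2mλ/ℏ²)ψ(0).
With ψ ∝ e^{−κ|x|} this yields −2κ = −2mλ/ℏ², so κ = mλ/ℏ² = 16.92.

κ = 16.9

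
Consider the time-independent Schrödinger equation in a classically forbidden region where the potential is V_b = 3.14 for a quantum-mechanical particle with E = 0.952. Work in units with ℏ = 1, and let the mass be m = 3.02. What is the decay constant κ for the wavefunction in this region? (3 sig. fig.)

Since E < V_b the TISE in this region is ψ'' = κ²ψ with κ = √(2m(V_b − E))/ℏ.
κ = √(2 × 3.02 × 2.188) = 3.635.

κ = 3.64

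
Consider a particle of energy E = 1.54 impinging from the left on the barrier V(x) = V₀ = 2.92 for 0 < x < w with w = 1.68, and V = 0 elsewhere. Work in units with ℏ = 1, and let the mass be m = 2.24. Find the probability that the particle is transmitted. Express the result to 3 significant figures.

Since E < V₀ the interior solution is evanescent with decay constant κ = √(2m(V₀ − E))/ℏ = 2.486.
κw = 4.177, sinh(κw) = 32.58.
Matching ψ, ψ′ at both faces gives T = [1 + V₀² sinh²(κw) / (4E(V₀ − E))]⁻¹ = 1/1066 = 0.000938.

T = 0.000938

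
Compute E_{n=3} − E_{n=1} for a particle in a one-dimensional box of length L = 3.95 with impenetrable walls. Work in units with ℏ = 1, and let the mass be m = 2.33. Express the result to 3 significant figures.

E_n = n²π²ℏ²/(2mL²), so ΔE = (3² − 1²) π²ℏ²/(2mL²).
ΔE = 8 × π² / (2 × 2.33 × 3.95²) = 1.086.

ΔE = 1.09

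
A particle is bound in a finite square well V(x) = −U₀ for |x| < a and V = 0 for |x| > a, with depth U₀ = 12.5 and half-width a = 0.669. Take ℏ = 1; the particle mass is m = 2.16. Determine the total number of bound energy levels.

Define the well-strength parameter z₀ = (a/ℏ)√(2mU₀) = 0.669 × √(2·2.16·12.5) = 4.916.
The even/odd transcendental equations gain one root per π/2 in z₀, giving N = 1 + ⌊2z₀/π⌋ = 1 + ⌊3.130⌋ = 4.

N = 4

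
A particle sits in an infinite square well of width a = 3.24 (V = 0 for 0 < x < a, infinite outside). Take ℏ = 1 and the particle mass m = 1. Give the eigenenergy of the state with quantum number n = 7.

The infinite-well eigenfunctions ψ_n = √(2/a) sin(nπx/a) vanish at both walls, giving E_n = n²π²ℏ²/(2ma²).
E_7 = 7² × π² / (2 × 1 × 3.24²) = 23.03.

E = 23.0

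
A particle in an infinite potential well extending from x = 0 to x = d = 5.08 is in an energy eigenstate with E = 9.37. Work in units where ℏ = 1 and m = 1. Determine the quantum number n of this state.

n = 7

For an infinite well E_n = n²π²ℏ²/(2md²), so n = (d/πℏ)√(2mE).
n = (5.08/π) × √(2 × 1 × 9.37) = 7.000 → n = 7.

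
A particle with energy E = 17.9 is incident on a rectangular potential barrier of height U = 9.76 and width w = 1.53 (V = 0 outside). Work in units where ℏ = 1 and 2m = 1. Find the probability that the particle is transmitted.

E > U: inside the barrier k₂ = √(2m(E − U))/ℏ = 2.853, k₂w = 4.365.
T = [1 + U² sin²(k₂w) / (4E(E − U))]⁻¹ = 1/1.145 = 0.874.

T = 0.874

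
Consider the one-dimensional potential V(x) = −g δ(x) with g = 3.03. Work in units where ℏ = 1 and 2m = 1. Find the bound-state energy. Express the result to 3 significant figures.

E = -2.30

The bound state is ψ(x) = √κ e^{−κ|x|}. The derivative jump ψ'(0⁺) − ψ'(0⁻) = −(2mg/ℏ²)ψ(0) fixes κ = mg/ℏ² = 1.515.
Then E = −ℏ²κ²/(2m) = −mg²/(2ℏ²) = -2.295.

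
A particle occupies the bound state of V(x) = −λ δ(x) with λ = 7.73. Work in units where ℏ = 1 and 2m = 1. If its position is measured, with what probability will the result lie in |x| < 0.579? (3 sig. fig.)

The normalised bound state is ψ = √κ e^{−κ|x|} with κ = mλ/ℏ² = 3.865.
P(|x| < d) = ∫_{−d}^{d} κ e^{−2κ|x|} dx = 1 − e^{−2κd} = 1 − e^{−4.476} = 0.9886.

P = 0.989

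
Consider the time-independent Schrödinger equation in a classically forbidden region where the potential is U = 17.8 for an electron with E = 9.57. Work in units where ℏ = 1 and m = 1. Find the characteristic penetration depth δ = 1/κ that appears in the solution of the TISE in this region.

Since E < U the TISE in this region is ψ'' = κ²ψ with κ = √(2m(U − E))/ℏ.
κ = √(2 × 1 × 8.23) = 4.057. The penetration depth is δ = 1/κ = 0.246.

δ = 0.246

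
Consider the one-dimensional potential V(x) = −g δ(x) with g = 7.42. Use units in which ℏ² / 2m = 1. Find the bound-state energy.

E = -13.8

The bound state is ψ(x) = √κ e^{−κ|x|}. The derivative jump ψ'(0⁺) − ψ'(0⁻) = −(2mg/ℏ²)ψ(0) fixes κ = mg/ℏ² = 3.710.
Then E = −ℏ²κ²/(2m) = −mg²/(2ℏ²) = -13.76.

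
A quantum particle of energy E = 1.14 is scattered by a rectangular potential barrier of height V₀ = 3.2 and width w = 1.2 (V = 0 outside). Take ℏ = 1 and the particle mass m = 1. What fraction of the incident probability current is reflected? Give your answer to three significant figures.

Since E < V₀ the interior solution is evanescent with decay constant κ = √(2m(V₀ − E))/ℏ = 2.030.
κw = 2.436, sinh(κw) = 5.668.
Matching ψ, ψ′ at both faces gives T = [1 + V₀² sinh²(κw) / (4E(V₀ − E))]⁻¹ = 1/36.03 = 0.0278.
R = 1 − T = 0.972.

R = 0.972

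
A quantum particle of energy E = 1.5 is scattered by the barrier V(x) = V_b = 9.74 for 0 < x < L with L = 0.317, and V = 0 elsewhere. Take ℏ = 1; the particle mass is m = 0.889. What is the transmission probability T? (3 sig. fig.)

E < V_b: inside the barrier ψ ∝ e^{±κx} with κ = √(2m(V_b − E))/ℏ = 3.828.
κL = 1.213, sinh(κL) = 1.534.
Matching ψ, ψ′ at both faces gives T = [1 + V_b² sinh²(κL) / (4E(V_b − E))]⁻¹ = 1/5.514 = 0.181.

T = 0.181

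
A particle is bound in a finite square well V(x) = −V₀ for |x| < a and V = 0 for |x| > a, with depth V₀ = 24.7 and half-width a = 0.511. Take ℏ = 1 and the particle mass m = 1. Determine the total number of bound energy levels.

The dimensionless depth is z₀ = a√(2mV₀)/ℏ = 0.511 × √(49.40) = 3.592.
A new bound state (alternating even/odd) appears each time z₀ passes a multiple of π/2, so N = ⌊2z₀/π⌋ + 1 = ⌊2.286⌋ + 1 = 3.

N = 3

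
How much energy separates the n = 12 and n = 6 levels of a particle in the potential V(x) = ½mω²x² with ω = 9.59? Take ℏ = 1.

ΔE = 57.5

E_n = ℏω(n + ½), so ΔE = (12 − 6) ℏω = 6 × 9.59 = 57.54.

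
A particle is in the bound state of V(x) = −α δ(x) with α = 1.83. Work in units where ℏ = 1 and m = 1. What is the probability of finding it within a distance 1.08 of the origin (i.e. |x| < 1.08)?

P = 0.981

The normalised bound state is ψ = √κ e^{−κ|x|} with κ = mα/ℏ² = 1.830.
P(|x| < d) = ∫_{−d}^{d} κ e^{−2κ|x|} dx = 1 − e^{−2κd} = 1 − e^{−3.953} = 0.9808.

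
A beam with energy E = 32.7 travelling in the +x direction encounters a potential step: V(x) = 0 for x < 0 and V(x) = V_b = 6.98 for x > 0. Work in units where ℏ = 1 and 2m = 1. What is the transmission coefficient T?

The wavenumbers are k₁ = √(2mE)/ℏ = 5.718 on the left and k₂ = √(2m(E − V_b))/ℏ = 5.071 on the right.
Continuity of ψ and ψ′ at the step yields the reflection amplitude r = (k₁ − k₂)/(k₁ + k₂) = 0.05995; thus R = |r|² = 0.003595, T = 0.9964.

T = 0.996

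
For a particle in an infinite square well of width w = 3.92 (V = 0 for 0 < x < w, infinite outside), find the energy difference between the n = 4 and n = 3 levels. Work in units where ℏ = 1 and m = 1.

E_n = n²π²ℏ²/(2mw²), so ΔE = (4² − 3²) π²ℏ²/(2mw²).
ΔE = 7 × π² / (2 × 1 × 3.92²) = 2.248.

ΔE = 2.25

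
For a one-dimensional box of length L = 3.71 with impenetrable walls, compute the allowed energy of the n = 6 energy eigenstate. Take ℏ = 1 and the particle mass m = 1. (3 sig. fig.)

Requiring ψ(0) = ψ(L) = 0 quantises k = nπ/L, hence E_n = ℏ²k²/2m = n²π²ℏ²/(2mL²).
E_6 = 6² × π² / (2 × 1 × 3.71²) = 12.91.

E = 12.9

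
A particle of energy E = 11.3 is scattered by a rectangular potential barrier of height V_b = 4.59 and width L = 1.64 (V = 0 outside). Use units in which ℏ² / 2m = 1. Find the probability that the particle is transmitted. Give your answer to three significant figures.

T = 0.947

Above the barrier the interior wavenumber is k₂ = √(2m(E − V_b))/ℏ = 2.590, giving phase k₂L = 4.248.
T = [1 + V_b² sin²(k₂L) / (4E(E − V_b))]⁻¹ = 1/1.056 = 0.947.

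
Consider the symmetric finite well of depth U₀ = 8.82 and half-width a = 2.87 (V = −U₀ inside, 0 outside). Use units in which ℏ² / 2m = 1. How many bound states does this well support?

N = 6

Define the well-strength parameter z₀ = (a/ℏ)√(2mU₀) = 2.87 × √(2·0.5·8.82) = 8.523.
A new bound state (alternating even/odd) appears each time z₀ passes a multiple of π/2, so N = ⌊2z₀/π⌋ + 1 = ⌊5.426⌋ + 1 = 6.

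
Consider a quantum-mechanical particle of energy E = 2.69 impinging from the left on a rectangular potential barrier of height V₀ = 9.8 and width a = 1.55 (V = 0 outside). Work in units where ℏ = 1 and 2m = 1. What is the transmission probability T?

T = 0.000819

Since E < V₀ the interior solution is evanescent with decay constant κ = √(2m(V₀ − E))/ℏ = 2.666.
κa = 4.133, sinh(κa) = 31.17.
The exact tunnelling result is T⁻¹ = 1 + V₀² sinh²(κa) / [4E(V₀ − E)] = 1221, so T = 0.000819.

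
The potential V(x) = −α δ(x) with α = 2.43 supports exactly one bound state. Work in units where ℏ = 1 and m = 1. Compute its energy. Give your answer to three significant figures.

E = -2.95

The bound state is ψ(x) = √κ e^{−κ|x|}. The derivative jump ψ'(0⁺) − ψ'(0⁻) = −(2mα/ℏ²)ψ(0) fixes κ = mα/ℏ² = 2.430.
Then E = −ℏ²κ²/(2m) = −mα²/(2ℏ²) = -2.952.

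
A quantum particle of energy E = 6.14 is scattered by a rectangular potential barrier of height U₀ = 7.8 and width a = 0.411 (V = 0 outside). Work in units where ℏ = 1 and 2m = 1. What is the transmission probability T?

T = 0.685

Since E < U₀ the interior solution is evanescent with decay constant κ = √(2m(U₀ − E))/ℏ = 1.288.
κa = 0.5295, sinh(κa) = 0.5546.
The exact tunnelling result is T⁻¹ = 1 + U₀² sinh²(κa) / [4E(U₀ − E)] = 1.459, so T = 0.685.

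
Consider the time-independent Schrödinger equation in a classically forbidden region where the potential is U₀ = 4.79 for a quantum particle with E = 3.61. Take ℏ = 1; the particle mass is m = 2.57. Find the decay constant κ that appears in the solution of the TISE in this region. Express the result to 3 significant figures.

Since E < U₀ the TISE in this region is ψ'' = κ²ψ with κ = √(2m(U₀ − E))/ℏ.
κ = √(2 × 2.57 × 1.18) = 2.463.

κ = 2.46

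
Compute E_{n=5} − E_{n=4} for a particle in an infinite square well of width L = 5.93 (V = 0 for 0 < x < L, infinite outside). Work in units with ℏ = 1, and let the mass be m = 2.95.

ΔE = 0.428

E_n = n²π²ℏ²/(2mL²), so ΔE = (5² − 4²) π²ℏ²/(2mL²).
ΔE = 9 × π² / (2 × 2.95 × 5.93²) = 0.4281.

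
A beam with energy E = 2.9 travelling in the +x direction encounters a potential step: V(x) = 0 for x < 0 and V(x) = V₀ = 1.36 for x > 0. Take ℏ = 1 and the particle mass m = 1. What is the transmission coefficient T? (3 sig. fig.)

On each side the TISE gives plane waves with k = √(2m(E − V))/ℏ: k₁ = √(2·1·2.9) = 2.408, k₂ = √(2·1·1.54) = 1.755.
Matching ψ and ψ′ at x = 0 gives r = (k₁ − k₂)/(k₁ + k₂), so R = r² = 0.02463 and T = 1 − R = 0.9754.

T = 0.975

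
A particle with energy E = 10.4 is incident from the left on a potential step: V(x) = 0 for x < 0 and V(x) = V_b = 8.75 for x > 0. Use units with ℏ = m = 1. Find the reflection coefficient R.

The wavenumbers are k₁ = √(2mE)/ℏ = 4.561 on the left and k₂ = √(2m(E − V_b))/ℏ = 1.817 on the right.
Continuity of ψ and ψ′ at the step yields the reflection amplitude r = (k₁ − k₂)/(k₁ + k₂) = 0.4303; thus R = |r|² = 0.1852, T = 0.8148.

R = 0.185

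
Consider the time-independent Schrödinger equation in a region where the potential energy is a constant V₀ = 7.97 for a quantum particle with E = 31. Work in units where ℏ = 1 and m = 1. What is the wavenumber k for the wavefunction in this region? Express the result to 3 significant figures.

k = 6.79

With E > V₀ the solution is oscillatory, ψ ∝ e^{±ikx} with k = √(2m(E − V₀))/ℏ.
k = √(2 × 1 × 23.03) = 6.787.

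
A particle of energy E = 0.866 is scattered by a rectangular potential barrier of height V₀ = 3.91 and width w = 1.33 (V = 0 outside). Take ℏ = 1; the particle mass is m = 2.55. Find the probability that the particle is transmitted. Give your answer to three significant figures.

Since E < V₀ the interior solution is evanescent with decay constant κ = √(2m(V₀ − E))/ℏ = 3.940.
κw = 5.240, sinh(κw) = 94.36.
The exact tunnelling result is T⁻¹ = 1 + V₀² sinh²(κw) / [4E(V₀ − E)] = 12910, so T = 0.0000775.

T = 0.0000775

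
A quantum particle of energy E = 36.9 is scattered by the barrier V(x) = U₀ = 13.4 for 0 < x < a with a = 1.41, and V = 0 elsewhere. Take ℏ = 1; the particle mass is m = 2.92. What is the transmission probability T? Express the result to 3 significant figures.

E > U₀: inside the barrier k₂ = √(2m(E − U₀))/ℏ = 11.71, k₂a = 16.52.
Matching at both interfaces gives T⁻¹ = 1 + U₀² sin²(k₂a) / [4E(E − U₀)] = 1.027, hence T = 0.974.

T = 0.974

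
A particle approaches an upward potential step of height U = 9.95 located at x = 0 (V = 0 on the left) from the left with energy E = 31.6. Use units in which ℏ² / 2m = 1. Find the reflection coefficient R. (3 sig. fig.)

R = 0.00888

On each side the TISE gives plane waves with k = √(2m(E − V))/ℏ: k₁ = √(2·½·31.6) = 5.621, k₂ = √(2·½·21.65) = 4.653.
Matching ψ and ψ′ at x = 0 gives r = (k₁ − k₂)/(k₁ + k₂), so R = r² = 0.008884 and T = 1 − R = 0.9911.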